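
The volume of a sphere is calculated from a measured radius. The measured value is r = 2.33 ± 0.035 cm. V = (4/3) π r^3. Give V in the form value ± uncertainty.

53.0 ± 2.39 cm^3

V ∝ r^3, so δV/V = |3| · δr/r = 3 × 0.0150 = 0.0451.
V = 53.0 cm^3, so δV = 0.0451 × 53.0 = 2.39 cm^3.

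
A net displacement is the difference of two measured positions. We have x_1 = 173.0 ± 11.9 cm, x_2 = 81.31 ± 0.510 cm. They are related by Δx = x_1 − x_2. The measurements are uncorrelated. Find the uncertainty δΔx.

11.9 cm

Sums and differences: (δΔx)² = Σ (cᵢ δxᵢ)².
  (δx_1)² = 142;  (δx_2)² = 0.260
δΔx = √(142) = 11.9 cm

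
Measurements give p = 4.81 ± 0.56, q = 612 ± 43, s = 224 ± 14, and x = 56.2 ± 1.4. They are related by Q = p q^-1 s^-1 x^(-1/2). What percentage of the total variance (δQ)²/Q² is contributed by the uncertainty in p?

60.1%

(δQ/Q)² = (1·δp/p)² + (-1·δq/q)² + (-1·δs/s)² + (−½·δx/x)²
  p term: (1×0.116)² = 0.0136
  q term: (-1×0.0703)² = 0.00494
  s term: (-1×0.0625)² = 0.00391
  x term: (-0.5×0.0249)² = 0.000155
Total = 0.0226. Share from p = 0.0136/0.0226 = 0.601.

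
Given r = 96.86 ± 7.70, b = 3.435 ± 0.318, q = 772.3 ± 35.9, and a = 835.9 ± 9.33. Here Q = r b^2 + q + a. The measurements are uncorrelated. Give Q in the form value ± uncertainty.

Let p = r·b^2 = 1143. δp/p = √((1·δr/r)² + (2·δb/b)²) = √(0.00632 + 0.0343) = 0.201, so δp = 230.
Q = p + q + a: δQ = √(δp² + δq² + δa²) = √(53000 + 1290 + 87.0) = 233
Q = 2751.

2751 ± 233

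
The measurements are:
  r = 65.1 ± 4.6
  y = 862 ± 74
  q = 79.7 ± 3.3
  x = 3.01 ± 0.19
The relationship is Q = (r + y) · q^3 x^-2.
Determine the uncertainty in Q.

Let u = r + y = 927. δu = √(δr² + δy²) = √(21.2 + 5480) = 74.1, so δu/u = 0.0800.
Q is then a monomial in u, q, x:
δQ/Q = √((δu/u)² + (3·δq/q)² + (-2·δx/x)²) = √(0.00640 + 0.0154 + 0.0159) = 0.194
Q = 5.18e+07, so δQ = 0.194 × 5.18e+07 = 1.01e+07.

1.01e+07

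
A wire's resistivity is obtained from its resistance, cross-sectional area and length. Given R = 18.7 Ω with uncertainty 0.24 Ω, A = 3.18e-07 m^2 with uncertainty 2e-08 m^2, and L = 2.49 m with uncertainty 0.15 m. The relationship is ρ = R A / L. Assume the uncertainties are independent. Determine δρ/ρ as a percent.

Products/powers → add relative errors in quadrature, weighted by exponent:
  (1·δR/R)² = (1×0.0128)² = 0.000165;  (1·δA/A)² = (1×0.0629)² = 0.00396;  (-1·δL/L)² = (-1×0.0602)² = 0.00363
δρ/ρ = √(0.00775) = 0.0880

8.80%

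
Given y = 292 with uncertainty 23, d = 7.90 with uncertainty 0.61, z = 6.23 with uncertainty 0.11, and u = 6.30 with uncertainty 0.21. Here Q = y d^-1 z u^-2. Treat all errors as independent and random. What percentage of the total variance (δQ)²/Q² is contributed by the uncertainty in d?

(δQ/Q)² = (1·δy/y)² + (-1·δd/d)² + (1·δz/z)² + (-2·δu/u)²
  y term: (1×0.0788)² = 0.00620
  d term: (-1×0.0772)² = 0.00596
  z term: (1×0.0177)² = 0.000312
  u term: (-2×0.0333)² = 0.00444
Total = 0.0169. Share from d = 0.00596/0.0169 = 0.352.

35.2%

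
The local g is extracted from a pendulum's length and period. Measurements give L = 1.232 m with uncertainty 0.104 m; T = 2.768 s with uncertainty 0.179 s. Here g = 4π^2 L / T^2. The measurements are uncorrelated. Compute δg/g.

Each factor contributes (exponent × relative error)² to (δg/g)²:
  (1·δL/L)² = (1×0.0844)² = 0.00713;  (-2·δT/T)² = (-2×0.0647)² = 0.0167
δg/g = √(0.0239) = 0.154

0.154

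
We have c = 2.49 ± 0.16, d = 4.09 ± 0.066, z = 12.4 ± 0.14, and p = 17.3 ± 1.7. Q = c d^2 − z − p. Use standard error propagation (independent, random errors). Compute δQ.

Let w = c·d^2 = 41.7. δw/w = √((1·δc/c)² + (2·δd/d)²) = √(0.00413 + 0.00104) = 0.0719, so δw = 3.00.
Q = w − z − p: δQ = √(δw² + δz² + δp²) = √(8.97 + 0.0196 + 2.89) = 3.45

3.45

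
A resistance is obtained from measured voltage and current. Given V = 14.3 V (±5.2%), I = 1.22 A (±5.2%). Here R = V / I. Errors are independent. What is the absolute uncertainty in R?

0.862 Ω

Each factor contributes (exponent × relative error)² to (δR/R)²:
  (1·δV/V)² = (1×0.0520)² = 0.00270;  (-1·δI/I)² = (-1×0.0520)² = 0.00270
δR/R = √(0.00541) = 0.0735
R = 11.7 Ω, so δR = 0.0735 × 11.7 = 0.862 Ω.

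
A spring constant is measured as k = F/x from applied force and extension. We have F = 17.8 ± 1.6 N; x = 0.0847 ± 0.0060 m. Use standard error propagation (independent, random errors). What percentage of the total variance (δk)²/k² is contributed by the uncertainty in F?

61.7%

(δk/k)² = (1·δF/F)² + (-1·δx/x)²
  F term: (1×0.0899)² = 0.00808
  x term: (-1×0.0708)² = 0.00502
Total = 0.0131. Share from F = 0.00808/0.0131 = 0.617.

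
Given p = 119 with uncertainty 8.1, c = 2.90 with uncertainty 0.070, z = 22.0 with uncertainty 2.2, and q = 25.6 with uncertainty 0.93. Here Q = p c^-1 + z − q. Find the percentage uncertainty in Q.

10.2%

Let w = p·c^-1 = 41.0. δw/w = √((1·δp/p)² + (-1·δc/c)²) = √(0.00463 + 0.000583) = 0.0722, so δw = 2.96.
Q = w + z − q: δQ = √(δw² + δz² + δq²) = √(8.78 + 4.84 + 0.865) = 3.81
Q = 37.4, so δQ/Q = 3.81/37.4 = 0.102.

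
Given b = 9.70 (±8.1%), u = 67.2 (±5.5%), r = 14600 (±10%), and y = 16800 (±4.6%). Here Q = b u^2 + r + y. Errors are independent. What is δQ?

6210

Let p = b·u^2 = 43800. δp/p = √((1·δb/b)² + (2·δu/u)²) = √(0.00656 + 0.0121) = 0.137, so δp = 5980.
Q = p + r + y: δQ = √(δp² + δr² + δy²) = √(3.58e+07 + 2.13e+06 + 5.97e+05) = 6210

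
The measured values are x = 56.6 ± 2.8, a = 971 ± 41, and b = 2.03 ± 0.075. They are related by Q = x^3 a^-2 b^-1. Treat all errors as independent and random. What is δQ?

0.0166

Since Q is a product/quotient, work with relative uncertainties:
  (3·δx/x)² = (3×0.0495)² = 0.0220;  (-2·δa/a)² = (-2×0.0422)² = 0.00713;  (-1·δb/b)² = (-1×0.0369)² = 0.00136
δQ/Q = √(0.0305) = 0.175
Q = 0.0947, so δQ = 0.175 × 0.0947 = 0.0166.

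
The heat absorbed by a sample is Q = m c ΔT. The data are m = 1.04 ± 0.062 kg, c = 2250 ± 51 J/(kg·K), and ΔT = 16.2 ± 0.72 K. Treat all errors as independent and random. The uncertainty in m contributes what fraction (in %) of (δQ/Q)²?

(δQ/Q)² = (1·δm/m)² + (1·δc/c)² + (1·δΔT/ΔT)²
  m term: (1×0.0596)² = 0.00355
  c term: (1×0.0227)² = 0.000514
  ΔT term: (1×0.0444)² = 0.00198
Total = 0.00604. Share from m = 0.00355/0.00604 = 0.588.

58.8%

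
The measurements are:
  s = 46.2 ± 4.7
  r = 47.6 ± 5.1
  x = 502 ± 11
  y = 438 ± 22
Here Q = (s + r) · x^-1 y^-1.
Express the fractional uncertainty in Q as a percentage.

9.20%

Let u = s + r = 93.8. δu = √(δs² + δr²) = √(22.1 + 26.0) = 6.94, so δu/u = 0.0739.
Q is then a monomial in u, x, y:
δQ/Q = √((δu/u)² + (-1·δx/x)² + (-1·δy/y)²) = √(0.00547 + 0.000480 + 0.00252) = 0.0920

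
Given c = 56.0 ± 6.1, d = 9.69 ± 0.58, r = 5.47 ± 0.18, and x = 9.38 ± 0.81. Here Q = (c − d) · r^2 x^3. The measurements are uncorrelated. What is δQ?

3.41e+05

Let u = c − d = 46.3. δu = √(δc² + δd²) = √(37.2 + 0.336) = 6.13, so δu/u = 0.132.
Q is then a monomial in u, r, x:
δQ/Q = √((δu/u)² + (2·δr/r)² + (3·δx/x)²) = √(0.0175 + 0.00433 + 0.0671) = 0.298
Q = 1.14e+06, so δQ = 0.298 × 1.14e+06 = 3.41e+05.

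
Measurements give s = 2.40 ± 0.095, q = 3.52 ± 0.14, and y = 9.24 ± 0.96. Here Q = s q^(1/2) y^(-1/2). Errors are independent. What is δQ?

Each factor contributes (exponent × relative error)² to (δQ/Q)²:
  (1·δs/s)² = (1×0.0396)² = 0.00157;  (½·δq/q)² = (0.5×0.0398)² = 0.000395;  (−½·δy/y)² = (-0.5×0.104)² = 0.00270
δQ/Q = √(0.00466) = 0.0683
Q = 1.48, so δQ = 0.0683 × 1.48 = 0.101.

0.101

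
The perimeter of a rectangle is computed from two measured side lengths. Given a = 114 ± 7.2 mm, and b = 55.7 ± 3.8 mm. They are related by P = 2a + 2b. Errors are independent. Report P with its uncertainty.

Each term contributes (cᵢ δxᵢ)² to (δP)²:
  (2·δa)² = 207;  (2·δb)² = 57.8
δP = √(265) = 16.3 mm
P = 339 mm.

339 ± 16.3 mm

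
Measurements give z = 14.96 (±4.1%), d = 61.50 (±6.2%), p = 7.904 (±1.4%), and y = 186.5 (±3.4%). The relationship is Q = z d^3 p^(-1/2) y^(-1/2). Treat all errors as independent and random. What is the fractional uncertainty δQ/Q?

0.191

For a monomial Q ∝ z, d^3, p^(-1/2), y^(-1/2), fractional errors add in quadrature:
  (1·δz/z)² = (1×0.0410)² = 0.00168;  (3·δd/d)² = (3×0.0620)² = 0.0346;  (−½·δp/p)² = (-0.5×0.0140)² = 4.9e-05;  (−½·δy/y)² = (-0.5×0.0340)² = 0.000289
δQ/Q = √(0.0366) = 0.191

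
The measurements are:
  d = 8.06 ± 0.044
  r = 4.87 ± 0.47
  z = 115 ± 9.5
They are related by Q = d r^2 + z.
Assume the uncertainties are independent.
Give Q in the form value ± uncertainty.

Let p = d·r^2 = 191. δp/p = √((1·δd/d)² + (2·δr/r)²) = √(2.98e-05 + 0.0373) = 0.193, so δp = 36.9.
Q = p + z: δQ = √(δp² + δz²) = √(1360 + 90.2) = 38.1
Q = 306.

306 ± 38.1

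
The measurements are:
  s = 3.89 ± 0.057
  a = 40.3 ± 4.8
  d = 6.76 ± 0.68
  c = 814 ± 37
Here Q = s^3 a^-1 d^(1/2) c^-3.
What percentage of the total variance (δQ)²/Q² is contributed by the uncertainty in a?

(δQ/Q)² = (3·δs/s)² + (-1·δa/a)² + (½·δd/d)² + (-3·δc/c)²
  s term: (3×0.0147)² = 0.00193
  a term: (-1×0.119)² = 0.0142
  d term: (0.5×0.101)² = 0.00253
  c term: (-3×0.0455)² = 0.0186
Total = 0.0372. Share from a = 0.0142/0.0372 = 0.381.

38.1%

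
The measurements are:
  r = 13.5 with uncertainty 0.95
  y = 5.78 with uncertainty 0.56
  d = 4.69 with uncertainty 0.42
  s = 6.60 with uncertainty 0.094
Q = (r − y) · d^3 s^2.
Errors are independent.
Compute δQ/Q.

Let u = r − y = 7.72. δu = √(δr² + δy²) = √(0.902 + 0.314) = 1.10, so δu/u = 0.143.
Q is then a monomial in u, d, s:
δQ/Q = √((δu/u)² + (3·δd/d)² + (2·δs/s)²) = √(0.0204 + 0.0722 + 0.000811) = 0.306

0.306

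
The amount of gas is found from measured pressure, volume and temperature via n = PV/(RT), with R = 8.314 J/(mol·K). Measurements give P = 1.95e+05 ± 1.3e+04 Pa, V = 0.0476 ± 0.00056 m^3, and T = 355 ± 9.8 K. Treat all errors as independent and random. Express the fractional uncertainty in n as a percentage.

7.31%

n is a product of powers, so relative uncertainties combine in quadrature:
  (1·δP/P)² = (1×0.0667)² = 0.00444;  (1·δV/V)² = (1×0.0118)² = 0.000138;  (-1·δT/T)² = (-1×0.0276)² = 0.000762
δn/n = √(0.00534) = 0.0731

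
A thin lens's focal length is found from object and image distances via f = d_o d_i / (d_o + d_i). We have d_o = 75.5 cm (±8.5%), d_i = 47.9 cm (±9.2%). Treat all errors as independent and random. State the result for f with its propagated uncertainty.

∂f/∂d_o = (d_i/(d_o+d_i))² = 0.151;  ∂f/∂d_i = (d_o/(d_o+d_i))² = 0.374
δf = √((∂f/∂d_o · δd_o)² + (∂f/∂d_i · δd_i)²) = √(0.935 + 2.72) = 1.91 cm
f = 29.3 cm.

29.3 ± 1.91 cm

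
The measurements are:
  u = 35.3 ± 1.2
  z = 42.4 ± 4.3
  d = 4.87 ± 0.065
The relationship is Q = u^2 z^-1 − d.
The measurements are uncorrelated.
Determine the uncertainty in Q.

Let p = u^2·z^-1 = 29.4. δp/p = √((2·δu/u)² + (-1·δz/z)²) = √(0.00462 + 0.0103) = 0.122, so δp = 3.59.
Q = p − d: δQ = √(δp² + δd²) = √(12.9 + 0.00423) = 3.59

3.59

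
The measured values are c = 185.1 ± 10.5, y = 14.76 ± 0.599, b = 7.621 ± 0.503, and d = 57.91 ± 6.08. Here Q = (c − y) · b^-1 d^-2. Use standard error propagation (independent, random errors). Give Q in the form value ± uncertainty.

0.006665 ± 0.00152

Let u = c − y = 170.3. δu = √(δc² + δy²) = √(110 + 0.359) = 10.5, so δu/u = 0.0617.
Q is then a monomial in u, b, d:
δQ/Q = √((δu/u)² + (-1·δb/b)² + (-2·δd/d)²) = √(0.00381 + 0.00436 + 0.0441) = 0.229
Q = 0.006665, so δQ = 0.229 × 0.006665 = 0.00152.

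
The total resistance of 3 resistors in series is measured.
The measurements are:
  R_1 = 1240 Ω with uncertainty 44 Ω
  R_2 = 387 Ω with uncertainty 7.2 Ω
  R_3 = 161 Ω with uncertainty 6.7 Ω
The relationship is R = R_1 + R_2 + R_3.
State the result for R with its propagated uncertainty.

Each term contributes (cᵢ δxᵢ)² to (δR)²:
  (δR_1)² = 1940;  (δR_2)² = 51.8;  (δR_3)² = 44.9
δR = √(2030) = 45.1 Ω
R = 1790 Ω.

1790 ± 45.1 Ω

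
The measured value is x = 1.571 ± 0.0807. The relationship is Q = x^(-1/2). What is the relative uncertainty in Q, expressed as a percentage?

Since Q is a product/quotient, work with relative uncertainties:
  (−½·δx/x)² = (-0.5×0.0514)² = 0.000660
δQ/Q = √(0.000660) = 0.0257

2.57%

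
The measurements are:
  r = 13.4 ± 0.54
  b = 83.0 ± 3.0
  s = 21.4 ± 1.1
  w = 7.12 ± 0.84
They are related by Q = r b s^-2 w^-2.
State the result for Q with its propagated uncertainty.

0.0479 ± 0.0126

Q is a product of powers, so relative uncertainties combine in quadrature:
  (1·δr/r)² = (1×0.0403)² = 0.00162;  (1·δb/b)² = (1×0.0361)² = 0.00131;  (-2·δs/s)² = (-2×0.0514)² = 0.0106;  (-2·δw/w)² = (-2×0.118)² = 0.0557
δQ/Q = √(0.0692) = 0.263
Q = 0.0479, so δQ = 0.263 × 0.0479 = 0.0126.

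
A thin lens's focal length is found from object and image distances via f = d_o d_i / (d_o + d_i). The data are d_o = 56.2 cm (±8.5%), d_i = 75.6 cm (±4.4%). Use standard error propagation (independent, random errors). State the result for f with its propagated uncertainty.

32.2 ± 1.68 cm

∂f/∂d_o = (d_i/(d_o+d_i))² = 0.329;  ∂f/∂d_i = (d_o/(d_o+d_i))² = 0.182
δf = √((∂f/∂d_o · δd_o)² + (∂f/∂d_i · δd_i)²) = √(2.47 + 0.366) = 1.68 cm
f = 32.2 cm.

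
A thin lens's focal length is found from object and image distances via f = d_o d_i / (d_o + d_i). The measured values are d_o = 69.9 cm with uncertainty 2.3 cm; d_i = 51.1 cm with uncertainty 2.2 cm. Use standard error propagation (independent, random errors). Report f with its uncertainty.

29.5 ± 0.841 cm

∂f/∂d_o = (d_i/(d_o+d_i))² = 0.178;  ∂f/∂d_i = (d_o/(d_o+d_i))² = 0.334
δf = √((∂f/∂d_o · δd_o)² + (∂f/∂d_i · δd_i)²) = √(0.168 + 0.539) = 0.841 cm
f = 29.5 cm.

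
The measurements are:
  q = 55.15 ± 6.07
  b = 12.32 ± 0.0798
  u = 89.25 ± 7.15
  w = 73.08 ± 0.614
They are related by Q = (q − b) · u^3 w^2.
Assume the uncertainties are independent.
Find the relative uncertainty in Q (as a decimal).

Let h = q − b = 42.83. δh = √(δq² + δb²) = √(36.8 + 0.00637) = 6.07, so δh/h = 0.142.
Q is then a monomial in h, u, w:
δQ/Q = √((δh/h)² + (3·δu/u)² + (2·δw/w)²) = √(0.0201 + 0.0578 + 0.000282) = 0.280

0.280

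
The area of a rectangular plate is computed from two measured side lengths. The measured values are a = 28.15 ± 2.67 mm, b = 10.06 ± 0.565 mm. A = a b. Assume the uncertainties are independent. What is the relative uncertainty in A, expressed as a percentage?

Since A is a product/quotient, work with relative uncertainties:
  (1·δa/a)² = (1×0.0948)² = 0.00900;  (1·δb/b)² = (1×0.0562)² = 0.00315
δA/A = √(0.0122) = 0.110

11.0%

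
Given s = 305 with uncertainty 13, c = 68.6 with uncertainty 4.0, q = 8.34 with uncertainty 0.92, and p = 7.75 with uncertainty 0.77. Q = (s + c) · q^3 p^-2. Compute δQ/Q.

0.388

Let u = s + c = 374. δu = √(δs² + δc²) = √(169 + 16.0) = 13.6, so δu/u = 0.0364.
Q is then a monomial in u, q, p:
δQ/Q = √((δu/u)² + (3·δq/q)² + (-2·δp/p)²) = √(0.00133 + 0.110 + 0.0395) = 0.388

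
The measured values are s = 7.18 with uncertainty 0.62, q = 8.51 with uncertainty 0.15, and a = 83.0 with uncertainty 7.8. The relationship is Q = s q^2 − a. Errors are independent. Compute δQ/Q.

0.112

Let p = s·q^2 = 520. δp/p = √((1·δs/s)² + (2·δq/q)²) = √(0.00746 + 0.00124) = 0.0933, so δp = 48.5.
Q = p − a: δQ = √(δp² + δa²) = √(2350 + 60.8) = 49.1
Q = 437, so δQ/Q = 49.1/437 = 0.112.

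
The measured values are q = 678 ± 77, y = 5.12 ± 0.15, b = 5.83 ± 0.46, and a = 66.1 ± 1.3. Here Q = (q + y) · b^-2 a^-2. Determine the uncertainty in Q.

0.000910

Let u = q + y = 683. δu = √(δq² + δy²) = √(5930 + 0.0225) = 77.0, so δu/u = 0.113.
Q is then a monomial in u, b, a:
δQ/Q = √((δu/u)² + (-2·δb/b)² + (-2·δa/a)²) = √(0.0127 + 0.0249 + 0.00155) = 0.198
Q = 0.00460, so δQ = 0.198 × 0.00460 = 0.000910.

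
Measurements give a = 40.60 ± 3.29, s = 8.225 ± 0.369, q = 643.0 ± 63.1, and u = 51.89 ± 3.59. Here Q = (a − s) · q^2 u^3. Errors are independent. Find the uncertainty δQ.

Let w = a − s = 32.38. δw = √(δa² + δs²) = √(10.8 + 0.136) = 3.31, so δw/w = 0.102.
Q is then a monomial in w, q, u:
δQ/Q = √((δw/w)² + (2·δq/q)² + (3·δu/u)²) = √(0.0105 + 0.0385 + 0.0431) = 0.303
Q = 1.87e+12, so δQ = 0.303 × 1.87e+12 = 5.67e+11.

5.67e+11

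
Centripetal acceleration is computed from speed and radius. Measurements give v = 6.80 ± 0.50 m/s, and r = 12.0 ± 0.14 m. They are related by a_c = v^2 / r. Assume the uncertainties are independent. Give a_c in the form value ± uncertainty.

3.85 ± 0.568 m/s^2

Relative error in a monomial: (δa_c/a_c)² = Σ (nᵢ · δxᵢ/xᵢ)².
  (2·δv/v)² = (2×0.0735)² = 0.0216;  (-1·δr/r)² = (-1×0.0117)² = 0.000136
δa_c/a_c = √(0.0218) = 0.148
a_c = 3.85 m/s^2, so δa_c = 0.148 × 3.85 = 0.568 m/s^2.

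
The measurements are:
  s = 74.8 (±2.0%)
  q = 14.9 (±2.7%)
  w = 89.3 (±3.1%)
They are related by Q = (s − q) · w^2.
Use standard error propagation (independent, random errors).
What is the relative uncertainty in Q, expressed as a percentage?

6.72%

Let u = s − q = 59.9. δu = √(δs² + δq²) = √(2.24 + 0.162) = 1.55, so δu/u = 0.0259.
Q is then a monomial in u, w:
δQ/Q = √((δu/u)² + (2·δw/w)²) = √(0.000669 + 0.00384) = 0.0672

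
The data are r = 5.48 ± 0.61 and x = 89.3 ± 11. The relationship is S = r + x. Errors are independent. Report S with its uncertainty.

For a sum/difference, combine absolute errors in quadrature:
  (δr)² = 0.372;  (δx)² = 121
δS = √(121) = 11.0
S = 94.8.

94.8 ± 11.0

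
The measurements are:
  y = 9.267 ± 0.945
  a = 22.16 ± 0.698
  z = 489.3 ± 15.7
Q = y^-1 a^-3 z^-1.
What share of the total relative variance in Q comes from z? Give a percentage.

(δQ/Q)² = (-1·δy/y)² + (-3·δa/a)² + (-1·δz/z)²
  y term: (-1×0.102)² = 0.0104
  a term: (-3×0.0315)² = 0.00893
  z term: (-1×0.0321)² = 0.00103
Total = 0.0204. Share from z = 0.00103/0.0204 = 0.0506.

5.06%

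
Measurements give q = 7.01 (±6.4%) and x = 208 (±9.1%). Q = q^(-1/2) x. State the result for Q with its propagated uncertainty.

Each factor contributes (exponent × relative error)² to (δQ/Q)²:
  (−½·δq/q)² = (-0.5×0.0640)² = 0.00102;  (1·δx/x)² = (1×0.0910)² = 0.00828
δQ/Q = √(0.00931) = 0.0965
Q = 78.6, so δQ = 0.0965 × 78.6 = 7.58.

78.6 ± 7.58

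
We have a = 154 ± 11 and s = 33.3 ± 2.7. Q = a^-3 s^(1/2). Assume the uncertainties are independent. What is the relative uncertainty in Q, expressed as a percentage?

21.8%

Since Q is a product/quotient, work with relative uncertainties:
  (-3·δa/a)² = (-3×0.0714)² = 0.0459;  (½·δs/s)² = (0.5×0.0811)² = 0.00164
δQ/Q = √(0.0476) = 0.218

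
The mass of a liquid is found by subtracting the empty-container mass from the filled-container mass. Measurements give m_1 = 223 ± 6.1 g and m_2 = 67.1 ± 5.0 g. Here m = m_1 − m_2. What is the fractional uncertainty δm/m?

For a sum/difference, combine absolute errors in quadrature:
  (δm_1)² = 37.2;  (δm_2)² = 25.0
δm = √(62.2) = 7.89 g
m = 156 g, so δm/m = 7.89/156 = 0.0506.

0.0506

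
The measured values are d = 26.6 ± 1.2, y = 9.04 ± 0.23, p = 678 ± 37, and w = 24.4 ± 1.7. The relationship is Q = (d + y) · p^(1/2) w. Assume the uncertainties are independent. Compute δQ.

1860

Let u = d + y = 35.6. δu = √(δd² + δy²) = √(1.44 + 0.0529) = 1.22, so δu/u = 0.0343.
Q is then a monomial in u, p, w:
δQ/Q = √((δu/u)² + (½·δp/p)² + (1·δw/w)²) = √(0.00118 + 0.000745 + 0.00485) = 0.0823
Q = 22600, so δQ = 0.0823 × 22600 = 1860.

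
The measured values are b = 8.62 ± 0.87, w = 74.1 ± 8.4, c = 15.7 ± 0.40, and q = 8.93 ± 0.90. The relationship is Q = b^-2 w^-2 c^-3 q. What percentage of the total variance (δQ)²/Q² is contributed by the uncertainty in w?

47.5%

(δQ/Q)² = (-2·δb/b)² + (-2·δw/w)² + (-3·δc/c)² + (1·δq/q)²
  b term: (-2×0.101)² = 0.0407
  w term: (-2×0.113)² = 0.0514
  c term: (-3×0.0255)² = 0.00584
  q term: (1×0.101)² = 0.0102
Total = 0.108. Share from w = 0.0514/0.108 = 0.475.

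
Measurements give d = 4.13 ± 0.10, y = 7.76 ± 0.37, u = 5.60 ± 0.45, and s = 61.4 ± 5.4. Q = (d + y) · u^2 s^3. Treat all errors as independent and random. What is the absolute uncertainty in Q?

2.68e+07

Let w = d + y = 11.9. δw = √(δd² + δy²) = √(0.0100 + 0.137) = 0.383, so δw/w = 0.0322.
Q is then a monomial in w, u, s:
δQ/Q = √((δw/w)² + (2·δu/u)² + (3·δs/s)²) = √(0.00104 + 0.0258 + 0.0696) = 0.311
Q = 8.63e+07, so δQ = 0.311 × 8.63e+07 = 2.68e+07.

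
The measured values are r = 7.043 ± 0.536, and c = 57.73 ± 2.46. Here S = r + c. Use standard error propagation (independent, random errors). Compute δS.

Sums and differences: (δS)² = Σ (cᵢ δxᵢ)².
  (δr)² = 0.287;  (δc)² = 6.05
δS = √(6.34) = 2.52

2.52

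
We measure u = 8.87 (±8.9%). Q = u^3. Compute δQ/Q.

0.267

Each factor contributes (exponent × relative error)² to (δQ/Q)²:
  (3·δu/u)² = (3×0.0890)² = 0.0713
δQ/Q = √(0.0713) = 0.267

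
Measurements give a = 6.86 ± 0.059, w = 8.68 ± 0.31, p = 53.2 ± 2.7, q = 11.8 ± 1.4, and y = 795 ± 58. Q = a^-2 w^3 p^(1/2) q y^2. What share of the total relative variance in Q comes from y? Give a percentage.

44.6%

(δQ/Q)² = (-2·δa/a)² + (3·δw/w)² + (½·δp/p)² + (1·δq/q)² + (2·δy/y)²
  a term: (-2×0.00860)² = 0.000296
  w term: (3×0.0357)² = 0.0115
  p term: (0.5×0.0508)² = 0.000644
  q term: (1×0.119)² = 0.0141
  y term: (2×0.0730)² = 0.0213
Total = 0.0478. Share from y = 0.0213/0.0478 = 0.446.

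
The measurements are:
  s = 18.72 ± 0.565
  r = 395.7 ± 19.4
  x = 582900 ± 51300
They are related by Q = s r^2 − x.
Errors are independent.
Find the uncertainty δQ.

Let p = s·r^2 = 2.931e+06. δp/p = √((1·δs/s)² + (2·δr/r)²) = √(0.000911 + 0.00961) = 0.103, so δp = 3.01e+05.
Q = p − x: δQ = √(δp² + δx²) = √(9.04e+10 + 2.63e+09) = 3.05e+05

3.05e+05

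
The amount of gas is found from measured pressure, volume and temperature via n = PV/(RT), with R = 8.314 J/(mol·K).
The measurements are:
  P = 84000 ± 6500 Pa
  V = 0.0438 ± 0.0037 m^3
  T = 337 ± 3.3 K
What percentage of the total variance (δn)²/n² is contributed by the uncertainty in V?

(δn/n)² = (1·δP/P)² + (1·δV/V)² + (-1·δT/T)²
  P term: (1×0.0774)² = 0.00599
  V term: (1×0.0845)² = 0.00714
  T term: (-1×0.00979)² = 9.59e-05
Total = 0.0132. Share from V = 0.00714/0.0132 = 0.540.

54.0%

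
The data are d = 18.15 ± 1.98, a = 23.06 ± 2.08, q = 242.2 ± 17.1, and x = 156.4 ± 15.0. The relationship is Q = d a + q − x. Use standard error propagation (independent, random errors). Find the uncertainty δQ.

Let p = d·a = 418.5. δp/p = √((1·δd/d)² + (1·δa/a)²) = √(0.0119 + 0.00814) = 0.142, so δp = 59.2.
Q = p + q − x: δQ = √(δp² + δq² + δx²) = √(3510 + 292 + 225) = 63.5

63.5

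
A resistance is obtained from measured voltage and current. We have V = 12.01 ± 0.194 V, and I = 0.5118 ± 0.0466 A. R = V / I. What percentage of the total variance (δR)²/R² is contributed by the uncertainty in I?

(δR/R)² = (1·δV/V)² + (-1·δI/I)²
  V term: (1×0.0162)² = 0.000261
  I term: (-1×0.0911)² = 0.00829
Total = 0.00855. Share from I = 0.00829/0.00855 = 0.969.

96.9%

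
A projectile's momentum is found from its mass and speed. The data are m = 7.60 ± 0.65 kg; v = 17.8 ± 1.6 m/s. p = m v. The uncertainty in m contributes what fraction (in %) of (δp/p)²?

(δp/p)² = (1·δm/m)² + (1·δv/v)²
  m term: (1×0.0855)² = 0.00731
  v term: (1×0.0899)² = 0.00808
Total = 0.0154. Share from m = 0.00731/0.0154 = 0.475.

47.5%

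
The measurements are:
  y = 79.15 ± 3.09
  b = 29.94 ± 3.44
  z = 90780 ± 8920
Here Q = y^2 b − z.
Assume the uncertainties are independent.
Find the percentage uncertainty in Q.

Let p = y^2·b = 187600. δp/p = √((2·δy/y)² + (1·δb/b)²) = √(0.00610 + 0.0132) = 0.139, so δp = 26100.
Q = p − z: δQ = √(δp² + δz²) = √(6.79e+08 + 7.96e+07) = 27500
Q = 96790, so δQ/Q = 27500/96790 = 0.285.

28.5%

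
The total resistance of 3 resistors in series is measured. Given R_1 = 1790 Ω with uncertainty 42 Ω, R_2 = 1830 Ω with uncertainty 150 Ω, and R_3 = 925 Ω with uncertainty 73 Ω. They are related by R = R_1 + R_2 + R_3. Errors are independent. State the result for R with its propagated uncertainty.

Sums and differences: (δR)² = Σ (cᵢ δxᵢ)².
  (δR_1)² = 1760;  (δR_2)² = 22500;  (δR_3)² = 5330
δR = √(29600) = 172 Ω
R = 4540 Ω.

4540 ± 172 Ω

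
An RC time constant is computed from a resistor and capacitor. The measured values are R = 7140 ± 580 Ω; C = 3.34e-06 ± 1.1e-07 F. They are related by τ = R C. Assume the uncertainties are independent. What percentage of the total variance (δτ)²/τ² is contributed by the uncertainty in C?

(δτ/τ)² = (1·δR/R)² + (1·δC/C)²
  R term: (1×0.0812)² = 0.00660
  C term: (1×0.0329)² = 0.00108
Total = 0.00768. Share from C = 0.00108/0.00768 = 0.141.

14.1%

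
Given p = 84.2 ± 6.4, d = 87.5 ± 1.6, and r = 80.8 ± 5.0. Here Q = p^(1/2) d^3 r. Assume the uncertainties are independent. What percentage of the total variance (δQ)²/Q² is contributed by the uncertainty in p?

(δQ/Q)² = (½·δp/p)² + (3·δd/d)² + (1·δr/r)²
  p term: (0.5×0.0760)² = 0.00144
  d term: (3×0.0183)² = 0.00301
  r term: (1×0.0619)² = 0.00383
Total = 0.00828. Share from p = 0.00144/0.00828 = 0.174.

17.4%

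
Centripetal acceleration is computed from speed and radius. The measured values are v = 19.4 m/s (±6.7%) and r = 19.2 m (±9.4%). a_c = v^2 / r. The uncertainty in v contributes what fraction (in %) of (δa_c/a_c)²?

67.0%

(δa_c/a_c)² = (2·δv/v)² + (-1·δr/r)²
  v term: (2×0.0670)² = 0.0180
  r term: (-1×0.0940)² = 0.00884
Total = 0.0268. Share from v = 0.0180/0.0268 = 0.670.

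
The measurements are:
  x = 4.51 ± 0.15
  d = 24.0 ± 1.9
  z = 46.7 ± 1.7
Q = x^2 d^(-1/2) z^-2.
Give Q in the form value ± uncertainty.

Relative error in a monomial: (δQ/Q)² = Σ (nᵢ · δxᵢ/xᵢ)².
  (2·δx/x)² = (2×0.0333)² = 0.00442;  (−½·δd/d)² = (-0.5×0.0792)² = 0.00157;  (-2·δz/z)² = (-2×0.0364)² = 0.00530
δQ/Q = √(0.0113) = 0.106
Q = 0.00190, so δQ = 0.106 × 0.00190 = 0.000202.

0.00190 ± 0.000202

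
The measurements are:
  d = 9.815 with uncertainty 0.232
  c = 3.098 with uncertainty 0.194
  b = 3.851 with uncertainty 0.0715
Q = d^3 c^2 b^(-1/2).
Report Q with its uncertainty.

4624 ± 667

Since Q is a product/quotient, work with relative uncertainties:
  (3·δd/d)² = (3×0.0236)² = 0.00503;  (2·δc/c)² = (2×0.0626)² = 0.0157;  (−½·δb/b)² = (-0.5×0.0186)² = 8.62e-05
δQ/Q = √(0.0208) = 0.144
Q = 4624, so δQ = 0.144 × 4624 = 667.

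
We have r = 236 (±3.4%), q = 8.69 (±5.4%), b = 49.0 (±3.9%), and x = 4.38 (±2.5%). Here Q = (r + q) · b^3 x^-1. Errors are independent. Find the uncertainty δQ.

Let u = r + q = 245. δu = √(δr² + δq²) = √(64.4 + 0.220) = 8.04, so δu/u = 0.0328.
Q is then a monomial in u, b, x:
δQ/Q = √((δu/u)² + (3·δb/b)² + (-1·δx/x)²) = √(0.00108 + 0.0137 + 0.000625) = 0.124
Q = 6.57e+06, so δQ = 0.124 × 6.57e+06 = 8.15e+05.

8.15e+05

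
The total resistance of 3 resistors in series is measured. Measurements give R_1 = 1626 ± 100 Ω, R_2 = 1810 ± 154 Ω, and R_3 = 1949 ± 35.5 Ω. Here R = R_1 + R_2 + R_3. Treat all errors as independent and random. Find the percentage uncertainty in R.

Absolute uncertainties add in quadrature for a linear combination:
  (δR_1)² = 10000;  (δR_2)² = 23700;  (δR_3)² = 1260
δR = √(35000) = 187 Ω
R = 5385 Ω, so δR/R = 187/5385 = 0.0347.

3.47%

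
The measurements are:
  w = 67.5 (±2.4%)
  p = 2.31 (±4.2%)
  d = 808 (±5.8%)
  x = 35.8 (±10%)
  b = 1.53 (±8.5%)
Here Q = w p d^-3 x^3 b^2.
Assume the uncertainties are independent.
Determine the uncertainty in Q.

Each factor contributes (exponent × relative error)² to (δQ/Q)²:
  (1·δw/w)² = (1×0.0240)² = 0.000576;  (1·δp/p)² = (1×0.0420)² = 0.00176;  (-3·δd/d)² = (-3×0.0580)² = 0.0303;  (3·δx/x)² = (3×0.100)² = 0.0900;  (2·δb/b)² = (2×0.0850)² = 0.0289
δQ/Q = √(0.152) = 0.389
Q = 0.0317, so δQ = 0.389 × 0.0317 = 0.0124.

0.0124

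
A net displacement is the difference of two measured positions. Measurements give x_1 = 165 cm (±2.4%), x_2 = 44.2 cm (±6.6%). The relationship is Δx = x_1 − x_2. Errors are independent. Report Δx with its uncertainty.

121 ± 4.92 cm

Each term contributes (cᵢ δxᵢ)² to (δΔx)²:
  (δx_1)² = 15.7;  (δx_2)² = 8.51
δΔx = √(24.2) = 4.92 cm
Δx = 121 cm.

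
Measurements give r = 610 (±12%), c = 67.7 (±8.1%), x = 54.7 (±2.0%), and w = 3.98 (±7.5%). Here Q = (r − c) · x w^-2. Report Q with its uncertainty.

Let u = r − c = 542. δu = √(δr² + δc²) = √(5360 + 30.1) = 73.4, so δu/u = 0.135.
Q is then a monomial in u, x, w:
δQ/Q = √((δu/u)² + (1·δx/x)² + (-2·δw/w)²) = √(0.0183 + 0.000400 + 0.0225) = 0.203
Q = 1870, so δQ = 0.203 × 1870 = 380.

1870 ± 380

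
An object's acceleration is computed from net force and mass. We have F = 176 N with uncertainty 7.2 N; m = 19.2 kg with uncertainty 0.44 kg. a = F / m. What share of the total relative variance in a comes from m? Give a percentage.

(δa/a)² = (1·δF/F)² + (-1·δm/m)²
  F term: (1×0.0409)² = 0.00167
  m term: (-1×0.0229)² = 0.000525
Total = 0.00220. Share from m = 0.000525/0.00220 = 0.239.

23.9%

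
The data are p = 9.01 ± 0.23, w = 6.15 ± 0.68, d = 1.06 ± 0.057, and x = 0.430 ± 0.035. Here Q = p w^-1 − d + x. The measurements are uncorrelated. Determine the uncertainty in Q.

0.179

Let h = p·w^-1 = 1.47. δh/h = √((1·δp/p)² + (-1·δw/w)²) = √(0.000652 + 0.0122) = 0.113, so δh = 0.166.
Q = h − d + x: δQ = √(δh² + δd² + δx²) = √(0.0276 + 0.00325 + 0.00123) = 0.179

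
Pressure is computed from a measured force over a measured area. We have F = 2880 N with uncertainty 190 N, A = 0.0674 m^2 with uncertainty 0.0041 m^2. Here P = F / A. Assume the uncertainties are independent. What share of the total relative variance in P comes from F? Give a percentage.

54.0%

(δP/P)² = (1·δF/F)² + (-1·δA/A)²
  F term: (1×0.0660)² = 0.00435
  A term: (-1×0.0608)² = 0.00370
Total = 0.00805. Share from F = 0.00435/0.00805 = 0.540.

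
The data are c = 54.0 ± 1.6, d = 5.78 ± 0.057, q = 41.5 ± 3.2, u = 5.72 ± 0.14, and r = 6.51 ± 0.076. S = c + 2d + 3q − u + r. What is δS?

9.73

Sums and differences: (δS)² = Σ (cᵢ δxᵢ)².
  (δc)² = 2.56;  (2·δd)² = 0.0130;  (3·δq)² = 92.2;  (δu)² = 0.0196;  (δr)² = 0.00578
δS = √(94.8) = 9.73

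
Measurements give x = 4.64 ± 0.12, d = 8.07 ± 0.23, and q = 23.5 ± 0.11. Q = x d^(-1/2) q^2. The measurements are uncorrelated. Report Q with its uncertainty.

Q is a product of powers, so relative uncertainties combine in quadrature:
  (1·δx/x)² = (1×0.0259)² = 0.000669;  (−½·δd/d)² = (-0.5×0.0285)² = 0.000203;  (2·δq/q)² = (2×0.00468)² = 8.76e-05
δQ/Q = √(0.000960) = 0.0310
Q = 902, so δQ = 0.0310 × 902 = 27.9.

902 ± 27.9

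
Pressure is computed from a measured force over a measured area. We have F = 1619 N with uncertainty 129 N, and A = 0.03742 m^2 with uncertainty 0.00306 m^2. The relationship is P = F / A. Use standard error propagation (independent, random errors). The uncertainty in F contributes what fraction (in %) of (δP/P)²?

(δP/P)² = (1·δF/F)² + (-1·δA/A)²
  F term: (1×0.0797)² = 0.00635
  A term: (-1×0.0818)² = 0.00669
Total = 0.0130. Share from F = 0.00635/0.0130 = 0.487.

48.7%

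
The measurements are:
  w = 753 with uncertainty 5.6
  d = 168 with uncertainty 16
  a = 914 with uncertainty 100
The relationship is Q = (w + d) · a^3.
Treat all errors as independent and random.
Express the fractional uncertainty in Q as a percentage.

32.9%

Let u = w + d = 921. δu = √(δw² + δd²) = √(31.4 + 256) = 17.0, so δu/u = 0.0184.
Q is then a monomial in u, a:
δQ/Q = √((δu/u)² + (3·δa/a)²) = √(0.000339 + 0.108) = 0.329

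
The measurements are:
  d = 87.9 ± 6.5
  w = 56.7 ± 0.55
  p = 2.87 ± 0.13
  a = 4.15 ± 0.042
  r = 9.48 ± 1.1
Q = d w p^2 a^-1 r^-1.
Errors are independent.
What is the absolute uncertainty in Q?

173

Each factor contributes (exponent × relative error)² to (δQ/Q)²:
  (1·δd/d)² = (1×0.0739)² = 0.00547;  (1·δw/w)² = (1×0.00970)² = 9.41e-05;  (2·δp/p)² = (2×0.0453)² = 0.00821;  (-1·δa/a)² = (-1×0.0101)² = 0.000102;  (-1·δr/r)² = (-1×0.116)² = 0.0135
δQ/Q = √(0.0273) = 0.165
Q = 1040, so δQ = 0.165 × 1040 = 173.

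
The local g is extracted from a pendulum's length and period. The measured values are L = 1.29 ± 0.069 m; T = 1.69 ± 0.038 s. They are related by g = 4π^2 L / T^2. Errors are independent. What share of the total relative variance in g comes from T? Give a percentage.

41.4%

(δg/g)² = (1·δL/L)² + (-2·δT/T)²
  L term: (1×0.0535)² = 0.00286
  T term: (-2×0.0225)² = 0.00202
Total = 0.00488. Share from T = 0.00202/0.00488 = 0.414.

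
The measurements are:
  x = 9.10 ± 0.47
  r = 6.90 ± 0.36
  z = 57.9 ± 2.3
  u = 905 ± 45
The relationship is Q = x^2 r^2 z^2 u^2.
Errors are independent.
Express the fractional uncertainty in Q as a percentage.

Products/powers → add relative errors in quadrature, weighted by exponent:
  (2·δx/x)² = (2×0.0516)² = 0.0107;  (2·δr/r)² = (2×0.0522)² = 0.0109;  (2·δz/z)² = (2×0.0397)² = 0.00631;  (2·δu/u)² = (2×0.0497)² = 0.00989
δQ/Q = √(0.0378) = 0.194

19.4%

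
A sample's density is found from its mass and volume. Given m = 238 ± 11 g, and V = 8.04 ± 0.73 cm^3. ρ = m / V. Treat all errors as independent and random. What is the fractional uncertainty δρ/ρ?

Each factor contributes (exponent × relative error)² to (δρ/ρ)²:
  (1·δm/m)² = (1×0.0462)² = 0.00214;  (-1·δV/V)² = (-1×0.0908)² = 0.00824
δρ/ρ = √(0.0104) = 0.102

0.102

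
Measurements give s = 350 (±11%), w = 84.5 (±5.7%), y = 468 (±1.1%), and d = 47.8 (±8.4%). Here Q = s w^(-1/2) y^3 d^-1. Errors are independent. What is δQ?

Each factor contributes (exponent × relative error)² to (δQ/Q)²:
  (1·δs/s)² = (1×0.110)² = 0.0121;  (−½·δw/w)² = (-0.5×0.0570)² = 0.000812;  (3·δy/y)² = (3×0.0110)² = 0.00109;  (-1·δd/d)² = (-1×0.0840)² = 0.00706
δQ/Q = √(0.0211) = 0.145
Q = 8.16e+07, so δQ = 0.145 × 8.16e+07 = 1.18e+07.

1.18e+07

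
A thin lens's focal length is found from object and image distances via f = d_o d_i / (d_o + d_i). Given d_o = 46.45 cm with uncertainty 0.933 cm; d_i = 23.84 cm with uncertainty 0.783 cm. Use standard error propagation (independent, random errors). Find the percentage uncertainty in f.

2.27%

∂f/∂d_o = (d_i/(d_o+d_i))² = 0.115;  ∂f/∂d_i = (d_o/(d_o+d_i))² = 0.437
δf = √((∂f/∂d_o · δd_o)² + (∂f/∂d_i · δd_i)²) = √(0.0115 + 0.117) = 0.358 cm
f = 15.75 cm, so δf/f = 0.358/15.75 = 0.0227.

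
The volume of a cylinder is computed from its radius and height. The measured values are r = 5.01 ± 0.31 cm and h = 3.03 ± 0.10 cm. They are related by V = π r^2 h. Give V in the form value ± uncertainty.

V is a product of powers, so relative uncertainties combine in quadrature:
  (2·δr/r)² = (2×0.0619)² = 0.0153;  (1·δh/h)² = (1×0.0330)² = 0.00109
δV/V = √(0.0164) = 0.128
V = 239 cm^3, so δV = 0.128 × 239 = 30.6 cm^3.

239 ± 30.6 cm^3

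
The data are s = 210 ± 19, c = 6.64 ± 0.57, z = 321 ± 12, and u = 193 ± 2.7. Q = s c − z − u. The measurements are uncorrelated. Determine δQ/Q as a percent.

19.8%

Let p = s·c = 1390. δp/p = √((1·δs/s)² + (1·δc/c)²) = √(0.00819 + 0.00737) = 0.125, so δp = 174.
Q = p − z − u: δQ = √(δp² + δz² + δu²) = √(30200 + 144 + 7.29) = 174
Q = 880, so δQ/Q = 174/880 = 0.198.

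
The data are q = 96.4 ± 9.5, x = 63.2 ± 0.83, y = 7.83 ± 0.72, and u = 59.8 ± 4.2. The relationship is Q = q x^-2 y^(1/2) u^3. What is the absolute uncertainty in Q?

3450

Relative error in a monomial: (δQ/Q)² = Σ (nᵢ · δxᵢ/xᵢ)².
  (1·δq/q)² = (1×0.0985)² = 0.00971;  (-2·δx/x)² = (-2×0.0131)² = 0.000690;  (½·δy/y)² = (0.5×0.0920)² = 0.00211;  (3·δu/u)² = (3×0.0702)² = 0.0444
δQ/Q = √(0.0569) = 0.239
Q = 14400, so δQ = 0.239 × 14400 = 3450.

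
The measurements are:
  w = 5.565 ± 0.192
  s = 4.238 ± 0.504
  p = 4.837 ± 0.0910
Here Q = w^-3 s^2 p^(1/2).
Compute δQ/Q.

0.260

Relative error in a monomial: (δQ/Q)² = Σ (nᵢ · δxᵢ/xᵢ)².
  (-3·δw/w)² = (-3×0.0345)² = 0.0107;  (2·δs/s)² = (2×0.119)² = 0.0566;  (½·δp/p)² = (0.5×0.0188)² = 8.85e-05
δQ/Q = √(0.0674) = 0.260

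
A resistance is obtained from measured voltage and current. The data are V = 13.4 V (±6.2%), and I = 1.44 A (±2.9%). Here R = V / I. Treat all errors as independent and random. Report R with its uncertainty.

9.31 ± 0.637 Ω

Relative error in a monomial: (δR/R)² = Σ (nᵢ · δxᵢ/xᵢ)².
  (1·δV/V)² = (1×0.0620)² = 0.00384;  (-1·δI/I)² = (-1×0.0290)² = 0.000841
δR/R = √(0.00468) = 0.0684
R = 9.31 Ω, so δR = 0.0684 × 9.31 = 0.637 Ω.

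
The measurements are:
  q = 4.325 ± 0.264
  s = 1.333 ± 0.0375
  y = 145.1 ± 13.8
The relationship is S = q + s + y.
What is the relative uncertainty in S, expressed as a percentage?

Each term contributes (cᵢ δxᵢ)² to (δS)²:
  (δq)² = 0.0697;  (δs)² = 0.00141;  (δy)² = 190
δS = √(191) = 13.8
S = 150.8, so δS/S = 13.8/150.8 = 0.0916.

9.16%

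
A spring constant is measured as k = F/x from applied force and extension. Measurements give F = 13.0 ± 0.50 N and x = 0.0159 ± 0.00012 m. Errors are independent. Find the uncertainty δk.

32.0 N/m

k is a product of powers, so relative uncertainties combine in quadrature:
  (1·δF/F)² = (1×0.0385)² = 0.00148;  (-1·δx/x)² = (-1×0.00755)² = 5.7e-05
δk/k = √(0.00154) = 0.0392
k = 818 N/m, so δk = 0.0392 × 818 = 32.0 N/m.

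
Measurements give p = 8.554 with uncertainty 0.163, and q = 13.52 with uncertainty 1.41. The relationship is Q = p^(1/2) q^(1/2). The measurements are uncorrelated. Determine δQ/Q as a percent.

Products/powers → add relative errors in quadrature, weighted by exponent:
  (½·δp/p)² = (0.5×0.0191)² = 9.08e-05;  (½·δq/q)² = (0.5×0.104)² = 0.00272
δQ/Q = √(0.00281) = 0.0530

5.30%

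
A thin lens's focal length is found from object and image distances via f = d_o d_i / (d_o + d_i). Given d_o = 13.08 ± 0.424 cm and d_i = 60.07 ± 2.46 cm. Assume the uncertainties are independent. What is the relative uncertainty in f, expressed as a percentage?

2.76%

∂f/∂d_o = (d_i/(d_o+d_i))² = 0.674;  ∂f/∂d_i = (d_o/(d_o+d_i))² = 0.0320
δf = √((∂f/∂d_o · δd_o)² + (∂f/∂d_i · δd_i)²) = √(0.0818 + 0.00619) = 0.297 cm
f = 10.74 cm, so δf/f = 0.297/10.74 = 0.0276.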